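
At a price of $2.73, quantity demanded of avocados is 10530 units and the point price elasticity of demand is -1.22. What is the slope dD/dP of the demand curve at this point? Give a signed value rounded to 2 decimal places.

Ed = (dD/dP)·(P/D) ⇒ dD/dP = Ed·D/P = (-1.22)·10530/2.73 = -4705.7142…

-4705.71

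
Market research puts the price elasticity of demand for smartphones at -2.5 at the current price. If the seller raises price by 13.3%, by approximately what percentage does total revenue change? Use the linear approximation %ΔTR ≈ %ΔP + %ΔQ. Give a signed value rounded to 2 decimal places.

-19.95%

%ΔQ ≈ Ed × %ΔP = (-2.5) × (+13.3%) = -33.2500%
%ΔTR ≈ %ΔP + %ΔQ = (+13.3%) + (-33.2500%) = -19.9500%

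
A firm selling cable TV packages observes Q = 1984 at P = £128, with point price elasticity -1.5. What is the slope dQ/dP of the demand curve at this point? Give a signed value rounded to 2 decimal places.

-23.25

Ed = (dQ/dP)·(P/Q) ⇒ dQ/dP = Ed·Q/P = (-1.5)·1984/128 = -23.25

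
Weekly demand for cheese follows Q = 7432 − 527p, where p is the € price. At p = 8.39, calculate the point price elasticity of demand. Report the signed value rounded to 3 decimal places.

dQ/dp = −527. At p = 8.39, Q = 7432 − 527(8.39) = 3010.47.
Ed = (dQ/dp)·(p/Q) = −527 × (8.39/3010.47) = -1.46871…

-1.469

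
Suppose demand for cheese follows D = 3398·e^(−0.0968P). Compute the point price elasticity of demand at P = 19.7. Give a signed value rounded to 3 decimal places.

dD/dP = −0.0968·D = -48.8558. At P = 19.7, D = 504.709.
Ed = (dD/dP)·(P/D) = (-48.8558) × (19.7/504.709) = -1.90696

-1.907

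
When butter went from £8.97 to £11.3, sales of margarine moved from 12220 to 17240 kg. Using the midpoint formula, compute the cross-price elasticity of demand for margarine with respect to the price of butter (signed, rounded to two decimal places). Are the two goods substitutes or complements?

1.48; substitutes

%ΔQ_{margarine} = (17240 − 12220)/avg = 5020/14730 = 0.340801…
%ΔP_{butter} = (11.3 − 8.97)/avg = 2.33/10.135 = 0.229896…
E_cross = (5020/14730) / (2.33/10.135) = 1.4824…
E_cross > 0 ⇒ the goods are substitutes.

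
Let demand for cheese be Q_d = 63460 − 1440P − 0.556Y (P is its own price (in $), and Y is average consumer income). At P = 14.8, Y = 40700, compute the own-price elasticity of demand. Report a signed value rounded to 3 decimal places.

-1.092

At the given values, Q_d = 63460 − 1440(14.8) − 0.556(40700) = 19518.8.
∂Q_d/∂P = −1440.
E = (-1440) × (14.8/19518.8) = -1.09187…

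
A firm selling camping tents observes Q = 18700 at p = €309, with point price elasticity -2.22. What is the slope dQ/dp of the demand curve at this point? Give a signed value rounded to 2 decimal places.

-134.35

Ed = (dQ/dp)·(p/Q) ⇒ dQ/dp = Ed·Q/p = (-2.22)·18700/309 = -134.3495…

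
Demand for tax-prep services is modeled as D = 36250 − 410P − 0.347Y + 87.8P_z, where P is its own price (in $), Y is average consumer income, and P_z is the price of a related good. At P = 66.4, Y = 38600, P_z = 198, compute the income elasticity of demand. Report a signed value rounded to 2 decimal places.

-1.03

At the given values, D = 36250 − 410(66.4) − 0.347(38600) + 87.8(198) = 13016.2.
∂D/∂Y = -0.347.
E = (-0.347) × (38600/13016.2) = -1.0290…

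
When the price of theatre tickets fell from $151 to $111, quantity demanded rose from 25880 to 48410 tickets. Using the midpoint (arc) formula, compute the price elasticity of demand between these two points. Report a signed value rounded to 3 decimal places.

-1.986

%ΔQ = (48410 − 25880) / [(25880 + 48410)/2] = 22530/37145 = 0.606541…
%ΔP = (111 − 151) / [(151 + 111)/2] = -40/131 = -0.305343…
Arc Ed = %ΔQ / %ΔP = (22530/37145) / (-40/131) = -1.98642…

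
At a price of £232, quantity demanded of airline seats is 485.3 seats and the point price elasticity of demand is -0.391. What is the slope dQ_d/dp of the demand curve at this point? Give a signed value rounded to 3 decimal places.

-0.818

Ed = (dQ_d/dp)·(p/Q_d) ⇒ dQ_d/dp = Ed·Q_d/p = (-0.391)·485.3/232 = -0.81789…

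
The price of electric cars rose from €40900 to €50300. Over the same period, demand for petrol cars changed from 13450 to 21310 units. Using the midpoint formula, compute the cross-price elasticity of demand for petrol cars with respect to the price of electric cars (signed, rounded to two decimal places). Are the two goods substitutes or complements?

%ΔQ_{petrol cars} = (21310 − 13450)/avg = 7860/17380 = 0.452243…
%ΔP_{electric cars} = (50300 − 40900)/avg = 9400/45600 = 0.206140…
E_cross = (7860/17380) / (9400/45600) = 2.1938…
E_cross > 0 ⇒ the goods are substitutes.

2.19; substitutes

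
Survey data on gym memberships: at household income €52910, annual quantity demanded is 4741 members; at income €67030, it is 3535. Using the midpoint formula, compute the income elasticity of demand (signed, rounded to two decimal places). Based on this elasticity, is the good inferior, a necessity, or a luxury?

-1.24; inferior

%ΔQ = (3535 − 4741)/[( 4741 + 3535)/2] = -1206/4138 = -0.291445…
%ΔIncome = (67030 − 52910)/[( 52910 + 67030)/2] = 14120/59970 = 0.235451…
E_income = (-1206/4138) / (14120/59970) = -1.2378…
E_income < 0 ⇒ inferior good.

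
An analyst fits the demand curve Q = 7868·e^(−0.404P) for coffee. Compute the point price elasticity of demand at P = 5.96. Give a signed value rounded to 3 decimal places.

dQ/dP = −0.404·Q = -286.111. At P = 5.96, Q = 708.195.
Ed = (dQ/dP)·(P/Q) = (-286.111) × (5.96/708.195) = -2.40784

-2.408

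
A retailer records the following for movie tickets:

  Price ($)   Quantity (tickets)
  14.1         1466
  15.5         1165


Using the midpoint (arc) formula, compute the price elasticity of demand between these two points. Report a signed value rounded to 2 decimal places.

%ΔQ = (1165 − 1466) / [(1466 + 1165)/2] = -301/1315.5 = -0.228810…
%ΔP = (15.5 − 14.1) / [(14.1 + 15.5)/2] = 1.4/14.8 = 0.094594…
Arc Ed = %ΔQ / %ΔP = (-301/1315.5) / (1.4/14.8) = -2.4188…

-2.42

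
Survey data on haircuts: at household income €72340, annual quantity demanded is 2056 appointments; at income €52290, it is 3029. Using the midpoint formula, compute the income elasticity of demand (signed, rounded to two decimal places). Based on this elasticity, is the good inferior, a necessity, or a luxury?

%ΔQ = (3029 − 2056)/[( 2056 + 3029)/2] = 973/2542.5 = 0.382694…
%ΔIncome = (52290 − 72340)/[( 72340 + 52290)/2] = -20050/62315 = -0.321752…
E_income = (973/2542.5) / (-20050/62315) = -1.1894…
E_income < 0 ⇒ inferior good.

-1.19; inferior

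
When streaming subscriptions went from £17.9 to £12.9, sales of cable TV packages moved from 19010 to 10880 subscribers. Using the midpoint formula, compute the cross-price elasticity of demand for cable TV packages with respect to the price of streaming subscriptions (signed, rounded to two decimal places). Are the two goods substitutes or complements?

%ΔQ_{cable TV packages} = (10880 − 19010)/avg = -8130/14945 = -0.543994…
%ΔP_{streaming subscriptions} = (12.9 − 17.9)/avg = -5/15.4 = -0.324675…
E_cross = (-8130/14945) / (-5/15.4) = 1.6755…
E_cross > 0 ⇒ the goods are substitutes.

1.68; substitutes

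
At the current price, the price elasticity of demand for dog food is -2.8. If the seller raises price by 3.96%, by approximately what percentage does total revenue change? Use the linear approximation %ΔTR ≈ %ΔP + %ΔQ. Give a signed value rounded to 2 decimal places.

-7.13%

%ΔQ ≈ Ed × %ΔP = (-2.8) × (+3.96%) = -11.0880%
%ΔTR ≈ %ΔP + %ΔQ = (+3.96%) + (-11.0880%) = -7.1280%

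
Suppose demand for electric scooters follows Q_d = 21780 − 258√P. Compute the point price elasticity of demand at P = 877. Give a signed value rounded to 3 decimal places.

dQ_d/dP = −258/(2√P) = -4.35602. At P = 877, Q_d = 14139.5.
Ed = (dQ_d/dP)·(P/Q_d) = (-4.35602) × (877/14139.5) = -0.27018…

-0.270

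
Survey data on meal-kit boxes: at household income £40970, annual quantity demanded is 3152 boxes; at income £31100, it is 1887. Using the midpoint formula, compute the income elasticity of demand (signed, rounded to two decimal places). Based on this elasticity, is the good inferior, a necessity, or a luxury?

%ΔQ = (1887 − 3152)/[( 3152 + 1887)/2] = -1265/2519.5 = -0.502083…
%ΔIncome = (31100 − 40970)/[( 40970 + 31100)/2] = -9870/36035 = -0.273900…
E_income = (-1265/2519.5) / (-9870/36035) = 1.8330…
E_income > 1 ⇒ normal good, luxury.

1.83; luxury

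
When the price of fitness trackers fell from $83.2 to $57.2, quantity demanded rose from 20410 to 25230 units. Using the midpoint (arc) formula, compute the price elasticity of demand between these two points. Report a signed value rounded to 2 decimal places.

%ΔQ = (25230 − 20410) / [(20410 + 25230)/2] = 4820/22820 = 0.211218…
%ΔP = (57.2 − 83.2) / [(83.2 + 57.2)/2] = -26/70.2 = -0.370370…
Arc Ed = %ΔQ / %ΔP = (4820/22820) / (-26/70.2) = -0.5702…

-0.57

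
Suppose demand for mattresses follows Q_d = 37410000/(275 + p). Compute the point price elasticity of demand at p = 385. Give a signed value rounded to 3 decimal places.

-0.583

dQ_d/dp = −37410000/(275 + p)² = -85.8815. At p = 385, Q_d = 56681.8.
Ed = (dQ_d/dp)·(p/Q_d) = (-85.8815) × (385/56681.8) = -0.58333…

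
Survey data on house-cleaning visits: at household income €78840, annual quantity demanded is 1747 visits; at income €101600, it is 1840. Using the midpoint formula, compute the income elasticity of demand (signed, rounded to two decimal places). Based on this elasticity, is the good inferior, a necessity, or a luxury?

%ΔQ = (1840 − 1747)/[( 1747 + 1840)/2] = 93/1793.5 = 0.051853…
%ΔIncome = (101600 − 78840)/[( 78840 + 101600)/2] = 22760/90220 = 0.252272…
E_income = (93/1793.5) / (22760/90220) = 0.2055…
0 < E_income < 1 ⇒ normal good, necessity.

0.21; necessity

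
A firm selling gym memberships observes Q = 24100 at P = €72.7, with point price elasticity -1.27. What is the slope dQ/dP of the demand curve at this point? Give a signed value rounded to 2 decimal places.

-421.00

Ed = (dQ/dP)·(P/Q) ⇒ dQ/dP = Ed·Q/P = (-1.27)·24100/72.7 = -421.0041…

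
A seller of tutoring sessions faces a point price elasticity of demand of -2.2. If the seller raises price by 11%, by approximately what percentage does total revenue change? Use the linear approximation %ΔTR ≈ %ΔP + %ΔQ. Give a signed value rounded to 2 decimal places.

%ΔQ ≈ Ed × %ΔP = (-2.2) × (+11%) = -24.2000%
%ΔTR ≈ %ΔP + %ΔQ = (+11%) + (-24.2000%) = -13.2000%

-13.20%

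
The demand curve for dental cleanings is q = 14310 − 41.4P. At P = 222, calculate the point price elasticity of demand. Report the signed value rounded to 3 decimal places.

dq/dP = −41.4. At P = 222, q = 14310 − 41.4(222) = 5119.2.
Ed = (dq/dP)·(P/q) = −41.4 × (222/5119.2) = -1.79535…

-1.795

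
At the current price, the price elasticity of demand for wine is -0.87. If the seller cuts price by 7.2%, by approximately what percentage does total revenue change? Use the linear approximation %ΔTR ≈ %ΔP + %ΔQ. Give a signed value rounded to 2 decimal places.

-0.94%

%ΔQ ≈ Ed × %ΔP = (-0.87) × (-7.2%) = +6.2640%
%ΔTR ≈ %ΔP + %ΔQ = (-7.2%) + (+6.2640%) = -0.9360%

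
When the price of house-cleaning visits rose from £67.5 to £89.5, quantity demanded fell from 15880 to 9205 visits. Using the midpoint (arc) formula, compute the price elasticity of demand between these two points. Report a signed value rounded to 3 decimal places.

-1.899

%ΔQ = (9205 − 15880) / [(15880 + 9205)/2] = -6675/12542.5 = -0.532190…
%ΔP = (89.5 − 67.5) / [(67.5 + 89.5)/2] = 22/78.5 = 0.280254…
Arc Ed = %ΔQ / %ΔP = (-6675/12542.5) / (22/78.5) = -1.89895…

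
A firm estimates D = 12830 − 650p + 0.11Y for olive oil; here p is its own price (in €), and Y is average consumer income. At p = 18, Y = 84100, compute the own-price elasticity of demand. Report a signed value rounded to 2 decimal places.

-1.13

At the given values, D = 12830 − 650(18) + 0.11(84100) = 10381.
∂D/∂p = −650.
E = (-650) × (18/10381) = -1.1270…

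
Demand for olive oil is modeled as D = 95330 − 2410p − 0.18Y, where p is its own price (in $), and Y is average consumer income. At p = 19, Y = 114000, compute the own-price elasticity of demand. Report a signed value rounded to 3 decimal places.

At the given values, D = 95330 − 2410(19) − 0.18(114000) = 29020.
∂D/∂p = −2410.
E = (-2410) × (19/29020) = -1.57787…

-1.578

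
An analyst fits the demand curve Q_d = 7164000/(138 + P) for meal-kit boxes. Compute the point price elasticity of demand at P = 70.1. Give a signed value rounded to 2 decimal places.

-0.34

dQ_d/dP = −7164000/(138 + P)² = -165.429. At P = 70.1, Q_d = 34425.8.
Ed = (dQ_d/dP)·(P/Q_d) = (-165.429) × (70.1/34425.8) = -0.3368…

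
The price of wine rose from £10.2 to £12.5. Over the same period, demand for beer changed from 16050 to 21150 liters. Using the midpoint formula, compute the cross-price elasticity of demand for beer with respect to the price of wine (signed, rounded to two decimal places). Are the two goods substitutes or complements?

1.35; substitutes

%ΔQ_{beer} = (21150 − 16050)/avg = 5100/18600 = 0.274193…
%ΔP_{wine} = (12.5 − 10.2)/avg = 2.3/11.35 = 0.202643…
E_cross = (5100/18600) / (2.3/11.35) = 1.3530…
E_cross > 0 ⇒ the goods are substitutes.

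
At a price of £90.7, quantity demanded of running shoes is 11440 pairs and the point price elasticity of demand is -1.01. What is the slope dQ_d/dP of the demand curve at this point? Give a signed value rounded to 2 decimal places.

-127.39

Ed = (dQ_d/dP)·(P/Q_d) ⇒ dQ_d/dP = Ed·Q_d/P = (-1.01)·11440/90.7 = -127.3914…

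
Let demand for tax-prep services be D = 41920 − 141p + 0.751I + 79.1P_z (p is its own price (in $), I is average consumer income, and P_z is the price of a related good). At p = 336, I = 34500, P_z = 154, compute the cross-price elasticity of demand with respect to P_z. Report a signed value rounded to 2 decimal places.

At the given values, D = 41920 − 141(336) + 0.751(34500) + 79.1(154) = 32634.9.
∂D/∂P_z = 79.1.
E = (79.1) × (154/32634.9) = 0.3732…

0.37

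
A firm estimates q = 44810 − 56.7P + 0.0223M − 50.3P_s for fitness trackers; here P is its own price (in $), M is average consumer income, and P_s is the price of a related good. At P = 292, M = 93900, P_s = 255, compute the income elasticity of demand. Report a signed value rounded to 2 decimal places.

At the given values, q = 44810 − 56.7(292) + 0.0223(93900) − 50.3(255) = 17521.07.
∂q/∂M = 0.0223.
E = (0.0223) × (93900/17521.07) = 0.1195…

0.12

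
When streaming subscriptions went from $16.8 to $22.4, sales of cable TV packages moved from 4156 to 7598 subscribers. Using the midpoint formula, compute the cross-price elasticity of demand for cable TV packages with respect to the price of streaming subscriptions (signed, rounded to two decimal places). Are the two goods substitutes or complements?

2.05; substitutes

%ΔQ_{cable TV packages} = (7598 − 4156)/avg = 3442/5877 = 0.585672…
%ΔP_{streaming subscriptions} = (22.4 − 16.8)/avg = 5.6/19.6 = 0.285714…
E_cross = (3442/5877) / (5.6/19.6) = 2.0498…
E_cross > 0 ⇒ the goods are substitutes.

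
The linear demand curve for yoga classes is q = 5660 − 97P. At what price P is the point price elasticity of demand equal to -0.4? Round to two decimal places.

Ed = −97P/(5660 − 97P). Set this equal to -0.4:
97P = 0.4·(5660 − 97P) ⇒ 97P(1 + 0.4) = 0.4·5660
P = 0.4·5660 / (97·1.4) = 16.6715…

16.67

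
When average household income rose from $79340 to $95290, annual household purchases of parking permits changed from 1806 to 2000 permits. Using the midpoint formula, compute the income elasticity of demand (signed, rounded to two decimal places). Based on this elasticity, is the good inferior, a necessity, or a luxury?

0.56; necessity

%ΔQ = (2000 − 1806)/[( 1806 + 2000)/2] = 194/1903 = 0.101944…
%ΔIncome = (95290 − 79340)/[( 79340 + 95290)/2] = 15950/87315 = 0.182671…
E_income = (194/1903) / (15950/87315) = 0.5580…
0 < E_income < 1 ⇒ normal good, necessity.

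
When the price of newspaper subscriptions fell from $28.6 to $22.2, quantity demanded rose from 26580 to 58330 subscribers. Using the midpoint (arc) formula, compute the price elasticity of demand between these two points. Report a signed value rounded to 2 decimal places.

%ΔQ = (58330 − 26580) / [(26580 + 58330)/2] = 31750/42455 = 0.747850…
%ΔP = (22.2 − 28.6) / [(28.6 + 22.2)/2] = -6.4/25.4 = -0.251968…
Arc Ed = %ΔQ / %ΔP = (31750/42455) / (-6.4/25.4) = -2.9680…

-2.97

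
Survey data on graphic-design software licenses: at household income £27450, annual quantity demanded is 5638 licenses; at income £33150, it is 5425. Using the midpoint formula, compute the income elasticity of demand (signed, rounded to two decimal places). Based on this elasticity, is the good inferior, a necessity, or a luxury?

-0.20; inferior

%ΔQ = (5425 − 5638)/[( 5638 + 5425)/2] = -213/5531.5 = -0.038506…
%ΔIncome = (33150 − 27450)/[( 27450 + 33150)/2] = 5700/30300 = 0.188118…
E_income = (-213/5531.5) / (5700/30300) = -0.2046…
E_income < 0 ⇒ inferior good.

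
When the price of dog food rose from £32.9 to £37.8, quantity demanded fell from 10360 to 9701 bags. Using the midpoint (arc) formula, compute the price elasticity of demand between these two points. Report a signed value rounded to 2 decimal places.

%ΔQ = (9701 − 10360) / [(10360 + 9701)/2] = -659/10030.5 = -0.065699…
%ΔP = (37.8 − 32.9) / [(32.9 + 37.8)/2] = 4.9/35.35 = 0.138613…
Arc Ed = %ΔQ / %ΔP = (-659/10030.5) / (4.9/35.35) = -0.4739…

-0.47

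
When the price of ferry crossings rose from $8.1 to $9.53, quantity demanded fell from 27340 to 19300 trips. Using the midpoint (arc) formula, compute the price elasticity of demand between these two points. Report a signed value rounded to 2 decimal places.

%ΔQ = (19300 − 27340) / [(27340 + 19300)/2] = -8040/23320 = -0.344768…
%ΔP = (9.53 − 8.1) / [(8.1 + 9.53)/2] = 1.43/8.815 = 0.162223…
Arc Ed = %ΔQ / %ΔP = (-8040/23320) / (1.43/8.815) = -2.1252…

-2.13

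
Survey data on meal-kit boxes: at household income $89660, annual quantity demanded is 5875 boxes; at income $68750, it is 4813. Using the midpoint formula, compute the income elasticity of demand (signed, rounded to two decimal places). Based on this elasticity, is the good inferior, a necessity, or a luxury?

%ΔQ = (4813 − 5875)/[( 5875 + 4813)/2] = -1062/5344 = -0.198727…
%ΔIncome = (68750 − 89660)/[( 89660 + 68750)/2] = -20910/79205 = -0.263998…
E_income = (-1062/5344) / (-20910/79205) = 0.7527…
0 < E_income < 1 ⇒ normal good, necessity.

0.75; necessity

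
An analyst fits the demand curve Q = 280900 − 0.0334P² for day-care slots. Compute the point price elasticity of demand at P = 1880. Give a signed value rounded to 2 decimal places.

-1.45

dQ/dP = −2·0.0334·P = -125.584. At P = 1880, Q = 162851.04.
Ed = (dQ/dP)·(P/Q) = (-125.584) × (1880/162851.04) = -1.4497…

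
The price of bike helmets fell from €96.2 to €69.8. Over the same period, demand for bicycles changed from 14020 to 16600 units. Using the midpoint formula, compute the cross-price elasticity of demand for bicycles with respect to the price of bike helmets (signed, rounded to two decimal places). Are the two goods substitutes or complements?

%ΔQ_{bicycles} = (16600 − 14020)/avg = 2580/15310 = 0.168517…
%ΔP_{bike helmets} = (69.8 − 96.2)/avg = -26.4/83 = -0.318072…
E_cross = (2580/15310) / (-26.4/83) = -0.5298…
E_cross < 0 ⇒ the goods are complements.

-0.53; complements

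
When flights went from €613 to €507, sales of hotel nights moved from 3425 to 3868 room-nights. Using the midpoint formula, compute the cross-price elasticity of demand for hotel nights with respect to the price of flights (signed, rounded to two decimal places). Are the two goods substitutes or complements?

%ΔQ_{hotel nights} = (3868 − 3425)/avg = 443/3646.5 = 0.121486…
%ΔP_{flights} = (507 − 613)/avg = -106/560 = -0.189285…
E_cross = (443/3646.5) / (-106/560) = -0.6418…
E_cross < 0 ⇒ the goods are complements.

-0.64; complements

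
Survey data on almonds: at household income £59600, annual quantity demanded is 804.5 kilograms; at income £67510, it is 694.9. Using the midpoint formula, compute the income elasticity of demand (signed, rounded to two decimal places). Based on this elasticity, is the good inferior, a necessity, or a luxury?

%ΔQ = (694.9 − 804.5)/[( 804.5 + 694.9)/2] = -109.6/749.7 = -0.146191…
%ΔIncome = (67510 − 59600)/[( 59600 + 67510)/2] = 7910/63555 = 0.124459…
E_income = (-109.6/749.7) / (7910/63555) = -1.1746…
E_income < 0 ⇒ inferior good.

-1.17; inferior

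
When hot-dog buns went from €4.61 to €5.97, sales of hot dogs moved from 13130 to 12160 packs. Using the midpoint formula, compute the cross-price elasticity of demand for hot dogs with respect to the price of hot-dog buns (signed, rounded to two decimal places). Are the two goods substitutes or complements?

-0.30; complements

%ΔQ_{hot dogs} = (12160 − 13130)/avg = -970/12645 = -0.076710…
%ΔP_{hot-dog buns} = (5.97 − 4.61)/avg = 1.36/5.29 = 0.257088…
E_cross = (-970/12645) / (1.36/5.29) = -0.2983…
E_cross < 0 ⇒ the goods are complements.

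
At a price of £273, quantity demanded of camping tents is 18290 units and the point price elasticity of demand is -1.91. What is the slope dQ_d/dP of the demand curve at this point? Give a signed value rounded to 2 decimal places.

Ed = (dQ_d/dP)·(P/Q_d) ⇒ dQ_d/dP = Ed·Q_d/P = (-1.91)·18290/273 = -127.9630…

-127.96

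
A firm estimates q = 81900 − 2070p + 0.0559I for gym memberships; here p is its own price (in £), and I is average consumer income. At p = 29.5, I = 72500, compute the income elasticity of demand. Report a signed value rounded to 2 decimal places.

0.16

At the given values, q = 81900 − 2070(29.5) + 0.0559(72500) = 24887.75.
∂q/∂I = 0.0559.
E = (0.0559) × (72500/24887.75) = 0.1628…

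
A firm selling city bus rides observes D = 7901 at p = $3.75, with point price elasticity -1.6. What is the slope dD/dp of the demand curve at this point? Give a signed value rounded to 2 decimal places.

-3371.09

Ed = (dD/dp)·(p/D) ⇒ dD/dp = Ed·D/p = (-1.6)·7901/3.75 = -3371.0933…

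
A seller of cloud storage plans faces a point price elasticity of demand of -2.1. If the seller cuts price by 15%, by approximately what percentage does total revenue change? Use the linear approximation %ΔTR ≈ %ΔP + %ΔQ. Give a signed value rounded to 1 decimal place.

%ΔQ ≈ Ed × %ΔP = (-2.1) × (-15%) = +31.5000%
%ΔTR ≈ %ΔP + %ΔQ = (-15%) + (+31.5000%) = +16.5000%

+16.5%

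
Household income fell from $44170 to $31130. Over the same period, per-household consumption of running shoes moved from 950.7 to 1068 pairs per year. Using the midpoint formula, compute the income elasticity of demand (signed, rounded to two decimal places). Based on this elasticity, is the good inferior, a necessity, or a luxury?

-0.34; inferior

%ΔQ = (1068 − 950.7)/[( 950.7 + 1068)/2] = 117.3/1009.35 = 0.116213…
%ΔIncome = (31130 − 44170)/[( 44170 + 31130)/2] = -13040/37650 = -0.346347…
E_income = (117.3/1009.35) / (-13040/37650) = -0.3355…
E_income < 0 ⇒ inferior good.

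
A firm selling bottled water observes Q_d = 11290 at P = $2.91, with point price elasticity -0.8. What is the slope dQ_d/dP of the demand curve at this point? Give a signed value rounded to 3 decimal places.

Ed = (dQ_d/dP)·(P/Q_d) ⇒ dQ_d/dP = Ed·Q_d/P = (-0.8)·11290/2.91 = -3103.78006…

-3103.780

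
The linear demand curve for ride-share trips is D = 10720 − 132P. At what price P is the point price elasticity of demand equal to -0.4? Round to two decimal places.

Ed = −132P/(10720 − 132P). Set this equal to -0.4:
132P = 0.4·(10720 − 132P) ⇒ 132P(1 + 0.4) = 0.4·10720
P = 0.4·10720 / (132·1.4) = 23.2034…

23.20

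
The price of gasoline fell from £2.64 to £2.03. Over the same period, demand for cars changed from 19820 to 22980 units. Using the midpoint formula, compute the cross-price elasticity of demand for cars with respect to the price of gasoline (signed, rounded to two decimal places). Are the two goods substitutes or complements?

-0.57; complements

%ΔQ_{cars} = (22980 − 19820)/avg = 3160/21400 = 0.147663…
%ΔP_{gasoline} = (2.03 − 2.64)/avg = -0.61/2.335 = -0.261241…
E_cross = (3160/21400) / (-0.61/2.335) = -0.5652…
E_cross < 0 ⇒ the goods are complements.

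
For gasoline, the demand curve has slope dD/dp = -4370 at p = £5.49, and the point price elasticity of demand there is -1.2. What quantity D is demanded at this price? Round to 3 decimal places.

Ed = (dD/dp)·(p/D) ⇒ D = (dD/dp)·p/Ed = (-4370)·5.49/(-1.2) = 19992.75

19992.750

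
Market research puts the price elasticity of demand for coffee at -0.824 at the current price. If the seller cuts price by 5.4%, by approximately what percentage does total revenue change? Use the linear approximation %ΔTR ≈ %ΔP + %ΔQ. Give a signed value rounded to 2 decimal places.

%ΔQ ≈ Ed × %ΔP = (-0.824) × (-5.4%) = +4.4496%
%ΔTR ≈ %ΔP + %ΔQ = (-5.4%) + (+4.4496%) = -0.9504%

-0.95%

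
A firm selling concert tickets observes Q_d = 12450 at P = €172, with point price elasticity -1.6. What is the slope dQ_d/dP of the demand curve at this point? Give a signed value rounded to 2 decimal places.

-115.81

Ed = (dQ_d/dP)·(P/Q_d) ⇒ dQ_d/dP = Ed·Q_d/P = (-1.6)·12450/172 = -115.8139…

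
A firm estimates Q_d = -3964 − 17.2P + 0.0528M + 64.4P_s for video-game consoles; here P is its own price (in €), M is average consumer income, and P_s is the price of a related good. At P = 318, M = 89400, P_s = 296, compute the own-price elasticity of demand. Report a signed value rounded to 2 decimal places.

-0.38

At the given values, Q_d = -3964 − 17.2(318) + 0.0528(89400) + 64.4(296) = 14349.12.
∂Q_d/∂P = −17.2.
E = (-17.2) × (318/14349.12) = -0.3811…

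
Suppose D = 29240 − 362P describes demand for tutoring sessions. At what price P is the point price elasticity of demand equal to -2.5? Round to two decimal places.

57.70

Ed = −362P/(29240 − 362P). Set this equal to -2.5:
362P = 2.5·(29240 − 362P) ⇒ 362P(1 + 2.5) = 2.5·29240
P = 2.5·29240 / (362·3.5) = 57.6953…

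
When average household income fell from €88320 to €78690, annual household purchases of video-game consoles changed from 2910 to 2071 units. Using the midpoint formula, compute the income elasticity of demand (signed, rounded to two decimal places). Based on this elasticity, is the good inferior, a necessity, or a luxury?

%ΔQ = (2071 − 2910)/[( 2910 + 2071)/2] = -839/2490.5 = -0.336880…
%ΔIncome = (78690 − 88320)/[( 88320 + 78690)/2] = -9630/83505 = -0.115322…
E_income = (-839/2490.5) / (-9630/83505) = 2.9212…
E_income > 1 ⇒ normal good, luxury.

2.92; luxury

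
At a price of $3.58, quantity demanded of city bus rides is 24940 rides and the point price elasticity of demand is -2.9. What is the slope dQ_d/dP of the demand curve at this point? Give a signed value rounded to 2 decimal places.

Ed = (dQ_d/dP)·(P/Q_d) ⇒ dQ_d/dP = Ed·Q_d/P = (-2.9)·24940/3.58 = -20202.7932…

-20202.79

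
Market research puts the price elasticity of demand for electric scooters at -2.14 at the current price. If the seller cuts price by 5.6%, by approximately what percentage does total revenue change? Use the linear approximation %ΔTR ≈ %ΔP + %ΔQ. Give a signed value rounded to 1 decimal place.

+6.4%

%ΔQ ≈ Ed × %ΔP = (-2.14) × (-5.6%) = +11.9840%
%ΔTR ≈ %ΔP + %ΔQ = (-5.6%) + (+11.9840%) = +6.3840%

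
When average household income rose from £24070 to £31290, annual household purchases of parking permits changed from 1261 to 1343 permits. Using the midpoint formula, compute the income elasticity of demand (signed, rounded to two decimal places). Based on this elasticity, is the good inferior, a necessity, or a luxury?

%ΔQ = (1343 − 1261)/[( 1261 + 1343)/2] = 82/1302 = 0.062980…
%ΔIncome = (31290 − 24070)/[( 24070 + 31290)/2] = 7220/27680 = 0.260838…
E_income = (82/1302) / (7220/27680) = 0.2414…
0 < E_income < 1 ⇒ normal good, necessity.

0.24; necessity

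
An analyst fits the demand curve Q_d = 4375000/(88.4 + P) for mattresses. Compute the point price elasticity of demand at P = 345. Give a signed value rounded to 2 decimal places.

dQ_d/dP = −4375000/(88.4 + P)² = -23.2916. At P = 345, Q_d = 10094.6.
Ed = (dQ_d/dP)·(P/Q_d) = (-23.2916) × (345/10094.6) = -0.7960…

-0.80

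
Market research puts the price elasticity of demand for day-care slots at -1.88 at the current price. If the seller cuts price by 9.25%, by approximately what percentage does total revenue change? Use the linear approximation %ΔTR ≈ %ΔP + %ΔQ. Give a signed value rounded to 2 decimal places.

%ΔQ ≈ Ed × %ΔP = (-1.88) × (-9.25%) = +17.3900%
%ΔTR ≈ %ΔP + %ΔQ = (-9.25%) + (+17.3900%) = +8.1400%

+8.14%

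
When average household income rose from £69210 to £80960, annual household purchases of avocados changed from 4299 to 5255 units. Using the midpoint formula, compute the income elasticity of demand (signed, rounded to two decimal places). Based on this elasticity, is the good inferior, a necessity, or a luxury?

%ΔQ = (5255 − 4299)/[( 4299 + 5255)/2] = 956/4777 = 0.200125…
%ΔIncome = (80960 − 69210)/[( 69210 + 80960)/2] = 11750/75085 = 0.156489…
E_income = (956/4777) / (11750/75085) = 1.2788…
E_income > 1 ⇒ normal good, luxury.

1.28; luxury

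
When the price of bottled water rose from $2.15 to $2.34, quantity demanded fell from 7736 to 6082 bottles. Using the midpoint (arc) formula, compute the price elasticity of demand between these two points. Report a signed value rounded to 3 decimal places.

%ΔQ = (6082 − 7736) / [(7736 + 6082)/2] = -1654/6909 = -0.239397…
%ΔP = (2.34 − 2.15) / [(2.15 + 2.34)/2] = 0.19/2.245 = 0.084632…
Arc Ed = %ΔQ / %ΔP = (-1654/6909) / (0.19/2.245) = -2.82867…

-2.829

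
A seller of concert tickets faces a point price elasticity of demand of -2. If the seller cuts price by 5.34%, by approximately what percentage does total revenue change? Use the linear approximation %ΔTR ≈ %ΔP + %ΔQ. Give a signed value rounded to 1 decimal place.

+5.3%

%ΔQ ≈ Ed × %ΔP = (-2) × (-5.34%) = +10.6800%
%ΔTR ≈ %ΔP + %ΔQ = (-5.34%) + (+10.6800%) = +5.3400%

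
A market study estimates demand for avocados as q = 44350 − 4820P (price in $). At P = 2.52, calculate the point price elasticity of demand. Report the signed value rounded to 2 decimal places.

-0.38

dq/dP = −4820. At P = 2.52, q = 44350 − 4820(2.52) = 32203.6.
Ed = (dq/dP)·(P/q) = −4820 × (2.52/32203.6) = -0.3771…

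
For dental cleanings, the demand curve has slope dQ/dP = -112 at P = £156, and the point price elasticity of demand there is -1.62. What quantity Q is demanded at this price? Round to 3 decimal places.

10785.185

Ed = (dQ/dP)·(P/Q) ⇒ Q = (dQ/dP)·P/Ed = (-112)·156/(-1.62) = 10785.18518…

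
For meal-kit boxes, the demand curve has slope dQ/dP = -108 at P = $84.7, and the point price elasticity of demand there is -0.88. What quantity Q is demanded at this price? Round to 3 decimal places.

Ed = (dQ/dP)·(P/Q) ⇒ Q = (dQ/dP)·P/Ed = (-108)·84.7/(-0.88) = 10395

10395.000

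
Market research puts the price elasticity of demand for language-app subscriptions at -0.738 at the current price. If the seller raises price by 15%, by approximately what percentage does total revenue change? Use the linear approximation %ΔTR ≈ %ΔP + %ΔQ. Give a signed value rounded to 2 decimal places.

%ΔQ ≈ Ed × %ΔP = (-0.738) × (+15%) = -11.0700%
%ΔTR ≈ %ΔP + %ΔQ = (+15%) + (-11.0700%) = +3.9300%

+3.93%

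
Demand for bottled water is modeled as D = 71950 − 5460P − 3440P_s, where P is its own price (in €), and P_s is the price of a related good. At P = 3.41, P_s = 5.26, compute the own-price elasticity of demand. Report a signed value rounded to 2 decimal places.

At the given values, D = 71950 − 5460(3.41) − 3440(5.26) = 35237.
∂D/∂P = −5460.
E = (-5460) × (3.41/35237) = -0.5283…

-0.53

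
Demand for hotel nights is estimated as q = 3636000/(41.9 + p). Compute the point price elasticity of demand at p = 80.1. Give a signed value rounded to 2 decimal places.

-0.66

dq/dp = −3636000/(41.9 + p)² = -244.289. At p = 80.1, q = 29803.3.
Ed = (dq/dp)·(p/q) = (-244.289) × (80.1/29803.3) = -0.6565…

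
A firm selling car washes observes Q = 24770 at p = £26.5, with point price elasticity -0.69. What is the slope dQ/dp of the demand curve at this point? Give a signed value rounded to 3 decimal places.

Ed = (dQ/dp)·(p/Q) ⇒ dQ/dp = Ed·Q/p = (-0.69)·24770/26.5 = -644.95471…

-644.955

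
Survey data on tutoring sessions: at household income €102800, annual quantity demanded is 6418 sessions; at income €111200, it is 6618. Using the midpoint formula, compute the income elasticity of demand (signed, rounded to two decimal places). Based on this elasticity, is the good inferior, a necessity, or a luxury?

0.39; necessity

%ΔQ = (6618 − 6418)/[( 6418 + 6618)/2] = 200/6518 = 0.030684…
%ΔIncome = (111200 − 102800)/[( 102800 + 111200)/2] = 8400/107000 = 0.078504…
E_income = (200/6518) / (8400/107000) = 0.3908…
0 < E_income < 1 ⇒ normal good, necessity.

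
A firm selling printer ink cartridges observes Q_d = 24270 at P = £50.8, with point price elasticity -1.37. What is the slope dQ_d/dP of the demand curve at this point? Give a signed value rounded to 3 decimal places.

Ed = (dQ_d/dP)·(P/Q_d) ⇒ dQ_d/dP = Ed·Q_d/P = (-1.37)·24270/50.8 = -654.52559…

-654.526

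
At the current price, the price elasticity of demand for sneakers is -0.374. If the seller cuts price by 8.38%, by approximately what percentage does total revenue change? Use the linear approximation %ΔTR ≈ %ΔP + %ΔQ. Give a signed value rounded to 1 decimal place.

-5.2%

%ΔQ ≈ Ed × %ΔP = (-0.374) × (-8.38%) = +3.1341%
%ΔTR ≈ %ΔP + %ΔQ = (-8.38%) + (+3.1341%) = -5.2459%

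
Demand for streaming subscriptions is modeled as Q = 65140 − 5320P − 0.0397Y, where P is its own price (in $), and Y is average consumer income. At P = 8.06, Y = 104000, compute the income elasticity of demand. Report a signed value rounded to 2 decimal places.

-0.23

At the given values, Q = 65140 − 5320(8.06) − 0.0397(104000) = 18132.
∂Q/∂Y = -0.0397.
E = (-0.0397) × (104000/18132) = -0.2277…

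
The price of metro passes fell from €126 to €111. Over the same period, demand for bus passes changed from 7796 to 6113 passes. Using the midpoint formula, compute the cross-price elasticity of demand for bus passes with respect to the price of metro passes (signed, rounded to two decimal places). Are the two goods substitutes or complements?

%ΔQ_{bus passes} = (6113 − 7796)/avg = -1683/6954.5 = -0.242001…
%ΔP_{metro passes} = (111 − 126)/avg = -15/118.5 = -0.126582…
E_cross = (-1683/6954.5) / (-15/118.5) = 1.9118…
E_cross > 0 ⇒ the goods are substitutes.

1.91; substitutes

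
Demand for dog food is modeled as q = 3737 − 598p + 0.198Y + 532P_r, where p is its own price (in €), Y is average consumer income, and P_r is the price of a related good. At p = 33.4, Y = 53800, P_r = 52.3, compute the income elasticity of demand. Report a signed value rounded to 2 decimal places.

At the given values, q = 3737 − 598(33.4) + 0.198(53800) + 532(52.3) = 22239.8.
∂q/∂Y = 0.198.
E = (0.198) × (53800/22239.8) = 0.4789…

0.48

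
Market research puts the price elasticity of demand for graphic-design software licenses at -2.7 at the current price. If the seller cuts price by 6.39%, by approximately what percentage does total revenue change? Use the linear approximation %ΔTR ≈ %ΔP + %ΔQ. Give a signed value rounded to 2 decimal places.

+10.86%

%ΔQ ≈ Ed × %ΔP = (-2.7) × (-6.39%) = +17.2530%
%ΔTR ≈ %ΔP + %ΔQ = (-6.39%) + (+17.2530%) = +10.8630%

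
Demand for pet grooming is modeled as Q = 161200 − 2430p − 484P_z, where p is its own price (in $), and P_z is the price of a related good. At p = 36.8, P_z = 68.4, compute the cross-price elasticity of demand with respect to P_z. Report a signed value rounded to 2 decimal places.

-0.86

At the given values, Q = 161200 − 2430(36.8) − 484(68.4) = 38670.4.
∂Q/∂P_z = -484.
E = (-484) × (68.4/38670.4) = -0.8560…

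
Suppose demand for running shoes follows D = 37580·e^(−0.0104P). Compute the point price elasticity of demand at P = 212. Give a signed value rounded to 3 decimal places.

-2.205

dD/dP = −0.0104·D = -43.0981. At P = 212, D = 4144.04.
Ed = (dD/dP)·(P/D) = (-43.0981) × (212/4144.04) = -2.2048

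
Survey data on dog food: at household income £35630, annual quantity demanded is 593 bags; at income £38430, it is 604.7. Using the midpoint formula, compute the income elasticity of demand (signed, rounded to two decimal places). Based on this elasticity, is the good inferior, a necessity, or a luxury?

%ΔQ = (604.7 − 593)/[( 593 + 604.7)/2] = 11.7/598.85 = 0.019537…
%ΔIncome = (38430 − 35630)/[( 35630 + 38430)/2] = 2800/37030 = 0.075614…
E_income = (11.7/598.85) / (2800/37030) = 0.2583…
0 < E_income < 1 ⇒ normal good, necessity.

0.26; necessity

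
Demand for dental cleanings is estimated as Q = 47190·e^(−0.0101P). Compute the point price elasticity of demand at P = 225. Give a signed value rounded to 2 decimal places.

dQ/dP = −0.0101·Q = -49.1176. At P = 225, Q = 4863.13.
Ed = (dQ/dP)·(P/Q) = (-49.1176) × (225/4863.13) = -2.2725

-2.27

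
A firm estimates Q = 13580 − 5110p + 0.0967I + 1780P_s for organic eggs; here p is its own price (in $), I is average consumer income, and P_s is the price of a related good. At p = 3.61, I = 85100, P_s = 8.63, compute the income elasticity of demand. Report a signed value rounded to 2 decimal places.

0.44

At the given values, Q = 13580 − 5110(3.61) + 0.0967(85100) + 1780(8.63) = 18723.47.
∂Q/∂I = 0.0967.
E = (0.0967) × (85100/18723.47) = 0.4395…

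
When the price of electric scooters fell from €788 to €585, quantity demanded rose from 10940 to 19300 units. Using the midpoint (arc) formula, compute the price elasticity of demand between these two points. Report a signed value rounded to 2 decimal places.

%ΔQ = (19300 − 10940) / [(10940 + 19300)/2] = 8360/15120 = 0.552910…
%ΔP = (585 − 788) / [(788 + 585)/2] = -203/686.5 = -0.295702…
Arc Ed = %ΔQ / %ΔP = (8360/15120) / (-203/686.5) = -1.8698…

-1.87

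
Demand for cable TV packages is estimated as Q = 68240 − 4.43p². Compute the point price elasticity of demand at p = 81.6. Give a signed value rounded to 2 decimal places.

-1.52

dQ/dp = −2·4.43·p = -722.976. At p = 81.6, Q = 38742.5792.
Ed = (dQ/dp)·(p/Q) = (-722.976) × (81.6/38742.5792) = -1.5227…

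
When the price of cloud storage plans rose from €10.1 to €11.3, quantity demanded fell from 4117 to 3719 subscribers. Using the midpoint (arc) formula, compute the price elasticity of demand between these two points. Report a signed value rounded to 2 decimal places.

%ΔQ = (3719 − 4117) / [(4117 + 3719)/2] = -398/3918 = -0.101582…
%ΔP = (11.3 − 10.1) / [(10.1 + 11.3)/2] = 1.2/10.7 = 0.112149…
Arc Ed = %ΔQ / %ΔP = (-398/3918) / (1.2/10.7) = -0.9057…

-0.91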